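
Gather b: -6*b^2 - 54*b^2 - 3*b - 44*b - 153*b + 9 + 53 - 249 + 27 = -60*b^2 - 200*b - 160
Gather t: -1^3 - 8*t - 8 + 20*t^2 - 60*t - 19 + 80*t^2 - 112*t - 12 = 100*t^2 - 180*t - 40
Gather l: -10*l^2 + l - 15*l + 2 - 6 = -10*l^2 - 14*l - 4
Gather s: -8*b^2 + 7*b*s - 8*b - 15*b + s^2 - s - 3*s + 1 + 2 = -8*b^2 - 23*b + s^2 + s*(7*b - 4) + 3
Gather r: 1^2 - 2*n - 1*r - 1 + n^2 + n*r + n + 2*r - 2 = n^2 - n + r*(n + 1) - 2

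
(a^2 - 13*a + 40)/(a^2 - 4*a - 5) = (a - 8)/(a + 1)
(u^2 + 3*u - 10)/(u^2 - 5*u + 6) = (u + 5)/(u - 3)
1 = 1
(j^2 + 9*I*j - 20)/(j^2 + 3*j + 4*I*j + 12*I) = (j + 5*I)/(j + 3)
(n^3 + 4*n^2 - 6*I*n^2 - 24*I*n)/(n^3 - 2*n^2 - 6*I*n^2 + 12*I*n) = (n + 4)/(n - 2)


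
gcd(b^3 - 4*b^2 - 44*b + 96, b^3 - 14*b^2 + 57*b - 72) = b - 8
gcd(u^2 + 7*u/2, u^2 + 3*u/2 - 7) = u + 7/2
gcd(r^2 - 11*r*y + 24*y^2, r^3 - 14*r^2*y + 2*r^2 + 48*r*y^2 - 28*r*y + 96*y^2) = -r + 8*y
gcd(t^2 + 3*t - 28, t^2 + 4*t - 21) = t + 7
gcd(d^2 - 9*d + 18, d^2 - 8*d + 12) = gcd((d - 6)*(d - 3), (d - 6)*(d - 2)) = d - 6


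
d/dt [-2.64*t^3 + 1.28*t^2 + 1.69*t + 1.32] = -7.92*t^2 + 2.56*t + 1.69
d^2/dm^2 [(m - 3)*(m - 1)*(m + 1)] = 6*m - 6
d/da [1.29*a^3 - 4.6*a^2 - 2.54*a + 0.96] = 3.87*a^2 - 9.2*a - 2.54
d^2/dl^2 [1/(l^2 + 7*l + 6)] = 2*(-l^2 - 7*l + (2*l + 7)^2 - 6)/(l^2 + 7*l + 6)^3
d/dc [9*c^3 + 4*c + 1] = 27*c^2 + 4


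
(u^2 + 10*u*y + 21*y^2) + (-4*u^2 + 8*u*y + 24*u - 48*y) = -3*u^2 + 18*u*y + 24*u + 21*y^2 - 48*y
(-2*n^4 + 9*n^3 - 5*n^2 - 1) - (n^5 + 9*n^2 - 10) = -n^5 - 2*n^4 + 9*n^3 - 14*n^2 + 9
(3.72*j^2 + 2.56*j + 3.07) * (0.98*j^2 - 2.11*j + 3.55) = 3.6456*j^4 - 5.3404*j^3 + 10.813*j^2 + 2.6103*j + 10.8985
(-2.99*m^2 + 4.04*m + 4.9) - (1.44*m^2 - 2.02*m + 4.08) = -4.43*m^2 + 6.06*m + 0.82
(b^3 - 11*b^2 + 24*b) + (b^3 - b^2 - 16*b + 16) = 2*b^3 - 12*b^2 + 8*b + 16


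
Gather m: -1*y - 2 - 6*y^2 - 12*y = -6*y^2 - 13*y - 2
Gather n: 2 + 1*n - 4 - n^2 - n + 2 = -n^2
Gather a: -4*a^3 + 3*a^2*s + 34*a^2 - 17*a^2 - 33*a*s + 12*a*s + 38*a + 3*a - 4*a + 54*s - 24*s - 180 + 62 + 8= -4*a^3 + a^2*(3*s + 17) + a*(37 - 21*s) + 30*s - 110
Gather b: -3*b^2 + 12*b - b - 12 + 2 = -3*b^2 + 11*b - 10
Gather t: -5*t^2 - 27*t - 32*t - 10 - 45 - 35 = -5*t^2 - 59*t - 90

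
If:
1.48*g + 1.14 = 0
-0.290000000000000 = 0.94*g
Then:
No Solution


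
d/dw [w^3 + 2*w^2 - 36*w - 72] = 3*w^2 + 4*w - 36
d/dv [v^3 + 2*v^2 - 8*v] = 3*v^2 + 4*v - 8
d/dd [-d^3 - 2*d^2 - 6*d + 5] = -3*d^2 - 4*d - 6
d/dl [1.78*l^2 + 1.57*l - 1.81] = 3.56*l + 1.57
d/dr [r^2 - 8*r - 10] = 2*r - 8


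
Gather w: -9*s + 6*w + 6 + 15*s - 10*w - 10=6*s - 4*w - 4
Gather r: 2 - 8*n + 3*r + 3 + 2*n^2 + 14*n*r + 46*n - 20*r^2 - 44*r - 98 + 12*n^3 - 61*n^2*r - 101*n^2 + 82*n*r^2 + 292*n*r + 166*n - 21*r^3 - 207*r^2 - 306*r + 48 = 12*n^3 - 99*n^2 + 204*n - 21*r^3 + r^2*(82*n - 227) + r*(-61*n^2 + 306*n - 347) - 45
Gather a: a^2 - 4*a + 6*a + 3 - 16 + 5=a^2 + 2*a - 8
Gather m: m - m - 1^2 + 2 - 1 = 0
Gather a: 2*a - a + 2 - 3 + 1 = a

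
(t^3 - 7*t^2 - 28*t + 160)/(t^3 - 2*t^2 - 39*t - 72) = (t^2 + t - 20)/(t^2 + 6*t + 9)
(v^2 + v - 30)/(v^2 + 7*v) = (v^2 + v - 30)/(v*(v + 7))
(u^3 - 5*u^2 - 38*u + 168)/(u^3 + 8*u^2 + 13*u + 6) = (u^2 - 11*u + 28)/(u^2 + 2*u + 1)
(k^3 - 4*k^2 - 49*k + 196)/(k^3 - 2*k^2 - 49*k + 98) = (k - 4)/(k - 2)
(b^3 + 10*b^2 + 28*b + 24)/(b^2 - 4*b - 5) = (b^3 + 10*b^2 + 28*b + 24)/(b^2 - 4*b - 5)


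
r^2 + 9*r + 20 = (r + 4)*(r + 5)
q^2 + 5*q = q*(q + 5)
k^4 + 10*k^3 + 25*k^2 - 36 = (k - 1)*(k + 2)*(k + 3)*(k + 6)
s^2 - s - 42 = (s - 7)*(s + 6)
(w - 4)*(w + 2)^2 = w^3 - 12*w - 16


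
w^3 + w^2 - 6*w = w*(w - 2)*(w + 3)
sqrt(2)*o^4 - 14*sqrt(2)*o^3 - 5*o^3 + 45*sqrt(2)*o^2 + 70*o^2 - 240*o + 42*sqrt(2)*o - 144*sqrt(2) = (o - 8)*(o - 6)*(o - 3*sqrt(2))*(sqrt(2)*o + 1)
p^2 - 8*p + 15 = (p - 5)*(p - 3)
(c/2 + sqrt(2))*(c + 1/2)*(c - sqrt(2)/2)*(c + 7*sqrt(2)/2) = c^4/2 + c^3/4 + 5*sqrt(2)*c^3/2 + 5*sqrt(2)*c^2/4 + 17*c^2/4 - 7*sqrt(2)*c/2 + 17*c/8 - 7*sqrt(2)/4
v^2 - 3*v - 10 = (v - 5)*(v + 2)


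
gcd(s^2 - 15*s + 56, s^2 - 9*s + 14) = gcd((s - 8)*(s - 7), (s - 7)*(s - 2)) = s - 7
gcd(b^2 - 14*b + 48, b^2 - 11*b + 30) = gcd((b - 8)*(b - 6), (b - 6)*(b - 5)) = b - 6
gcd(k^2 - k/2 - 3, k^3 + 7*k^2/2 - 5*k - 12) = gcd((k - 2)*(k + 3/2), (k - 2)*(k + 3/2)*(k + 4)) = k^2 - k/2 - 3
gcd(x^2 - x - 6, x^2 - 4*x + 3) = x - 3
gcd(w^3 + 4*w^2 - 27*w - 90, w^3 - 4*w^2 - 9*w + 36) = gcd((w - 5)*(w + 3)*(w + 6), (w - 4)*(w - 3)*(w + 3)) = w + 3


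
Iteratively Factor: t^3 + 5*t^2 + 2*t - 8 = (t + 4)*(t^2 + t - 2) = (t + 2)*(t + 4)*(t - 1)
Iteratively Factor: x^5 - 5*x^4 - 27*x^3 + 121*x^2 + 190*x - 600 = (x + 3)*(x^4 - 8*x^3 - 3*x^2 + 130*x - 200) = (x + 3)*(x + 4)*(x^3 - 12*x^2 + 45*x - 50) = (x - 5)*(x + 3)*(x + 4)*(x^2 - 7*x + 10) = (x - 5)^2*(x + 3)*(x + 4)*(x - 2)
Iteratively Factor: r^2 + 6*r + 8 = (r + 2)*(r + 4)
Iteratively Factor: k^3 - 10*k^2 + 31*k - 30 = (k - 3)*(k^2 - 7*k + 10) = (k - 5)*(k - 3)*(k - 2)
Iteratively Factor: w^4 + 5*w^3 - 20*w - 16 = (w + 2)*(w^3 + 3*w^2 - 6*w - 8) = (w + 2)*(w + 4)*(w^2 - w - 2) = (w + 1)*(w + 2)*(w + 4)*(w - 2)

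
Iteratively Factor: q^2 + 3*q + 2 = (q + 1)*(q + 2)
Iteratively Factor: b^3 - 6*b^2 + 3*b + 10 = (b + 1)*(b^2 - 7*b + 10) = (b - 5)*(b + 1)*(b - 2)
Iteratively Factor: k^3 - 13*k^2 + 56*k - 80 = (k - 5)*(k^2 - 8*k + 16) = (k - 5)*(k - 4)*(k - 4)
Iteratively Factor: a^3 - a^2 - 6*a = (a - 3)*(a^2 + 2*a) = (a - 3)*(a + 2)*(a)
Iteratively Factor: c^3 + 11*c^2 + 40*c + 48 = (c + 3)*(c^2 + 8*c + 16) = (c + 3)*(c + 4)*(c + 4)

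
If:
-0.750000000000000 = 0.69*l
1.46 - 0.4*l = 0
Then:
No Solution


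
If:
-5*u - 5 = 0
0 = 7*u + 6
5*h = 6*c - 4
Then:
No Solution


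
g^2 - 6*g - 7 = (g - 7)*(g + 1)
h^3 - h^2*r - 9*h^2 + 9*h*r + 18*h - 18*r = (h - 6)*(h - 3)*(h - r)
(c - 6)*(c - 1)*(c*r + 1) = c^3*r - 7*c^2*r + c^2 + 6*c*r - 7*c + 6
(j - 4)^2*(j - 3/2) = j^3 - 19*j^2/2 + 28*j - 24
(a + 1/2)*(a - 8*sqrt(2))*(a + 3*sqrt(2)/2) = a^3 - 13*sqrt(2)*a^2/2 + a^2/2 - 24*a - 13*sqrt(2)*a/4 - 12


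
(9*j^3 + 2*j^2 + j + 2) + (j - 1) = 9*j^3 + 2*j^2 + 2*j + 1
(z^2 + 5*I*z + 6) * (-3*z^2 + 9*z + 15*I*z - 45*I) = -3*z^4 + 9*z^3 - 93*z^2 + 279*z + 90*I*z - 270*I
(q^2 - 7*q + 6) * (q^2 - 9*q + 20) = q^4 - 16*q^3 + 89*q^2 - 194*q + 120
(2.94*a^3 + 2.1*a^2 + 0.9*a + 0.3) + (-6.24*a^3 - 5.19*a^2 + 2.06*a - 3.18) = -3.3*a^3 - 3.09*a^2 + 2.96*a - 2.88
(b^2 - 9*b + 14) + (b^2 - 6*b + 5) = 2*b^2 - 15*b + 19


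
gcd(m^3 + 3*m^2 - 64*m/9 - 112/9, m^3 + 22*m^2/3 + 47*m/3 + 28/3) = m + 4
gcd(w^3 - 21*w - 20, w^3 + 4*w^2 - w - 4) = w^2 + 5*w + 4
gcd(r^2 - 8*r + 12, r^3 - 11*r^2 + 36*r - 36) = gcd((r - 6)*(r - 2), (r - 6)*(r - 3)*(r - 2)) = r^2 - 8*r + 12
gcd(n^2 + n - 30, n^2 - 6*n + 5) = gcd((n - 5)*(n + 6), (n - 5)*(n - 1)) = n - 5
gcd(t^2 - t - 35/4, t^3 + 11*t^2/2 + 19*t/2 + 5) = t + 5/2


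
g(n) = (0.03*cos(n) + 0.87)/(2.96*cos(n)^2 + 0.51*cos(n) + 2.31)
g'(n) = (5.92*sin(n)*cos(n) + 0.51*sin(n))*(0.03*cos(n) + 0.87)/(2.96*cos(n)^2 + 0.51*cos(n) + 2.31)^2 - 0.03*sin(n)/(2.96*cos(n)^2 + 0.51*cos(n) + 2.31) = (0.0888*cos(n)^2 + 5.1504*cos(n) + 0.3744)*sin(n)/(8.7616*cos(n)^4 + 3.0192*cos(n)^3 + 13.9353*cos(n)^2 + 2.3562*cos(n) + 5.3361)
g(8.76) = 0.23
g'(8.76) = -0.16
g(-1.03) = 0.26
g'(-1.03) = -0.23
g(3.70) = 0.21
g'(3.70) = 0.13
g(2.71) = 0.20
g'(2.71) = -0.10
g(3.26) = 0.18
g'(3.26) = 0.02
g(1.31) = 0.33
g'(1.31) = 0.24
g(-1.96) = 0.34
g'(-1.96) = 0.22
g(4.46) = 0.36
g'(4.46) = 0.16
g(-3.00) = 0.18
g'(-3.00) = 0.03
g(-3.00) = 0.18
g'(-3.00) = 0.03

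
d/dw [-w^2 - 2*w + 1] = -2*w - 2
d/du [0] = 0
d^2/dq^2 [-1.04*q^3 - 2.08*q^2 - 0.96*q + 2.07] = -6.24*q - 4.16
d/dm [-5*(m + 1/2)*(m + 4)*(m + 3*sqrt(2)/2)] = -15*m^2 - 45*m - 15*sqrt(2)*m - 135*sqrt(2)/4 - 10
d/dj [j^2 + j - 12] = 2*j + 1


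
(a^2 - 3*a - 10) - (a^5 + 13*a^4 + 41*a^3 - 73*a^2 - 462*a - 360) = -a^5 - 13*a^4 - 41*a^3 + 74*a^2 + 459*a + 350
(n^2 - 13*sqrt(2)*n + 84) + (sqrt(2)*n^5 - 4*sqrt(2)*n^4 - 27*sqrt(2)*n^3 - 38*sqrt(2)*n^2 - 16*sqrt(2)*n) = sqrt(2)*n^5 - 4*sqrt(2)*n^4 - 27*sqrt(2)*n^3 - 38*sqrt(2)*n^2 + n^2 - 29*sqrt(2)*n + 84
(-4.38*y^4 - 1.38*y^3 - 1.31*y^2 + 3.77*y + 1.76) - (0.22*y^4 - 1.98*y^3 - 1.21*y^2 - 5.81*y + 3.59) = -4.6*y^4 + 0.6*y^3 - 0.1*y^2 + 9.58*y - 1.83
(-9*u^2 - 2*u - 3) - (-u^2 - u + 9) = -8*u^2 - u - 12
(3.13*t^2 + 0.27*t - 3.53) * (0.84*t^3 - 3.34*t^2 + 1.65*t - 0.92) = 2.6292*t^5 - 10.2274*t^4 + 1.2975*t^3 + 9.3561*t^2 - 6.0729*t + 3.2476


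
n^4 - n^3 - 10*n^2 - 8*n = n*(n - 4)*(n + 1)*(n + 2)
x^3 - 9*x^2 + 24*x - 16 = (x - 4)^2*(x - 1)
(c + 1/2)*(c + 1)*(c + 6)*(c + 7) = c^4 + 29*c^3/2 + 62*c^2 + 139*c/2 + 21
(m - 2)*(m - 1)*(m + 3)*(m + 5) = m^4 + 5*m^3 - 7*m^2 - 29*m + 30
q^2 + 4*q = q*(q + 4)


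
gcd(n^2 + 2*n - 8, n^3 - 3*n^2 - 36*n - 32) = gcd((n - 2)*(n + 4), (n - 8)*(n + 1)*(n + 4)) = n + 4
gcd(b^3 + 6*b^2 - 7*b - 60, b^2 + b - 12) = b^2 + b - 12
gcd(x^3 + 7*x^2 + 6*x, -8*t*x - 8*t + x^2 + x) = x + 1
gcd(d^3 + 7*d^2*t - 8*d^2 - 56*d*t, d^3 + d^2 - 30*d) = d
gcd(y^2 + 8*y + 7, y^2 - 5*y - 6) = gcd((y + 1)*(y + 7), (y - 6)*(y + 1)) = y + 1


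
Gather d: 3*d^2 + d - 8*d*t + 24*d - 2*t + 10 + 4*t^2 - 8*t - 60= 3*d^2 + d*(25 - 8*t) + 4*t^2 - 10*t - 50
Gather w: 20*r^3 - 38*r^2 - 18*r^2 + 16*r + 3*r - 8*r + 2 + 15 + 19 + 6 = 20*r^3 - 56*r^2 + 11*r + 42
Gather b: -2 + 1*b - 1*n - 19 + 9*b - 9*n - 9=10*b - 10*n - 30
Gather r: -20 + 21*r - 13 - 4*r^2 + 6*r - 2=-4*r^2 + 27*r - 35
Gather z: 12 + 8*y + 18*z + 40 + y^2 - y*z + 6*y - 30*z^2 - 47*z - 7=y^2 + 14*y - 30*z^2 + z*(-y - 29) + 45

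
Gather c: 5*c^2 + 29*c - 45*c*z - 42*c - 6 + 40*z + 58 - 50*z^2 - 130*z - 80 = 5*c^2 + c*(-45*z - 13) - 50*z^2 - 90*z - 28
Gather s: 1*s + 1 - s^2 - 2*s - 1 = -s^2 - s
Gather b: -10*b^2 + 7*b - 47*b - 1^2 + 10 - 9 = -10*b^2 - 40*b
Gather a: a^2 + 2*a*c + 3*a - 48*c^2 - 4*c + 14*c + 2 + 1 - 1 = a^2 + a*(2*c + 3) - 48*c^2 + 10*c + 2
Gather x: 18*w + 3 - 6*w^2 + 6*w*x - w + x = -6*w^2 + 17*w + x*(6*w + 1) + 3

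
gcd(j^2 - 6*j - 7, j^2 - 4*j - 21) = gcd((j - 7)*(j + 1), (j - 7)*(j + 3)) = j - 7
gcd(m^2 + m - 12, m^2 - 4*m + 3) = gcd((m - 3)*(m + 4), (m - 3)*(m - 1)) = m - 3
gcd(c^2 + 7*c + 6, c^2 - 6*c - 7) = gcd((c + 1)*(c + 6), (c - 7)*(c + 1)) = c + 1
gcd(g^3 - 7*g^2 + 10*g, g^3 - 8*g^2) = g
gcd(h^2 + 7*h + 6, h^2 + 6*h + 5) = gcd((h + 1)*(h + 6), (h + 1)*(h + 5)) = h + 1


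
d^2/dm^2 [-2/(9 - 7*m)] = 196/(7*m - 9)^3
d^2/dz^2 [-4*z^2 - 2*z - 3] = -8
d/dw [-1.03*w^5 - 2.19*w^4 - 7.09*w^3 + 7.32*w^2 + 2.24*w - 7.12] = -5.15*w^4 - 8.76*w^3 - 21.27*w^2 + 14.64*w + 2.24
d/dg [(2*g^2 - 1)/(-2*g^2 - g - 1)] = (-2*g^2 - 8*g - 1)/(4*g^4 + 4*g^3 + 5*g^2 + 2*g + 1)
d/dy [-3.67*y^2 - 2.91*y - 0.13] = -7.34*y - 2.91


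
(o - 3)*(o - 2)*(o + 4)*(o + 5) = o^4 + 4*o^3 - 19*o^2 - 46*o + 120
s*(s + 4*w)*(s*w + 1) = s^3*w + 4*s^2*w^2 + s^2 + 4*s*w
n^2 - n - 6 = (n - 3)*(n + 2)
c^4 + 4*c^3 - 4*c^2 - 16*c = c*(c - 2)*(c + 2)*(c + 4)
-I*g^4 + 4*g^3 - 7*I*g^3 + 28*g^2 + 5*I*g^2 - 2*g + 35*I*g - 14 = (g + 7)*(g + I)*(g + 2*I)*(-I*g + 1)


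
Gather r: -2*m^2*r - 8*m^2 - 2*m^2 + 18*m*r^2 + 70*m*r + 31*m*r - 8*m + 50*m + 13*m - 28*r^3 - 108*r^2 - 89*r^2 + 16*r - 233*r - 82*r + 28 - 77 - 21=-10*m^2 + 55*m - 28*r^3 + r^2*(18*m - 197) + r*(-2*m^2 + 101*m - 299) - 70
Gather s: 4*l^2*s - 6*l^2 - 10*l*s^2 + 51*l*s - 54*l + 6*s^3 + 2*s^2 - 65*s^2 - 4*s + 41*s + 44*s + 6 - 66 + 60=-6*l^2 - 54*l + 6*s^3 + s^2*(-10*l - 63) + s*(4*l^2 + 51*l + 81)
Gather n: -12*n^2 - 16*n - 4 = -12*n^2 - 16*n - 4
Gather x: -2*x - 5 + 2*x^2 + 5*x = 2*x^2 + 3*x - 5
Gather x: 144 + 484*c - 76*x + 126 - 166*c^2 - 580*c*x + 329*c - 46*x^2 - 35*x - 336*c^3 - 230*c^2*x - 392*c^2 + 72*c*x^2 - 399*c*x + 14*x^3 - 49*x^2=-336*c^3 - 558*c^2 + 813*c + 14*x^3 + x^2*(72*c - 95) + x*(-230*c^2 - 979*c - 111) + 270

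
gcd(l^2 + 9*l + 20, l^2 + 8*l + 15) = l + 5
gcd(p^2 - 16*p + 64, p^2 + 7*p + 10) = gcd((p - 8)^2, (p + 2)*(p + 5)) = 1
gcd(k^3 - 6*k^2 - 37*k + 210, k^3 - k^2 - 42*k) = k^2 - k - 42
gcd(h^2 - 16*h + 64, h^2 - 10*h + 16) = h - 8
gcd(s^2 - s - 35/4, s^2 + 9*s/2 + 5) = s + 5/2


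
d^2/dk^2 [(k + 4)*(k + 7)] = 2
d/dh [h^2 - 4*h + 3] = 2*h - 4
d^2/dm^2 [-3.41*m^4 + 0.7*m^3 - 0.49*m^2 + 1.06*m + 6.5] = -40.92*m^2 + 4.2*m - 0.98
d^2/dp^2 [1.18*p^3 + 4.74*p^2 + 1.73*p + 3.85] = 7.08*p + 9.48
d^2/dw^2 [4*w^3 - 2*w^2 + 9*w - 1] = 24*w - 4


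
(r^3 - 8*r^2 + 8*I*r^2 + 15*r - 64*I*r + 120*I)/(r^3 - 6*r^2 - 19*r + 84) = (r^2 + r*(-5 + 8*I) - 40*I)/(r^2 - 3*r - 28)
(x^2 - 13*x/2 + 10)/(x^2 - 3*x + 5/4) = 2*(x - 4)/(2*x - 1)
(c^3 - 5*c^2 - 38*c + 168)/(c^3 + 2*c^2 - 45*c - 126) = (c - 4)/(c + 3)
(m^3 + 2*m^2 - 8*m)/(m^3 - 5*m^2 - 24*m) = (-m^2 - 2*m + 8)/(-m^2 + 5*m + 24)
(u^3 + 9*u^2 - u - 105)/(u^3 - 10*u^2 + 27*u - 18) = (u^2 + 12*u + 35)/(u^2 - 7*u + 6)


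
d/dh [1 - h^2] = -2*h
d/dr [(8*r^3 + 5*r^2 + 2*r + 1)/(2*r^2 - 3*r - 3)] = (16*r^4 - 48*r^3 - 91*r^2 - 34*r - 3)/(4*r^4 - 12*r^3 - 3*r^2 + 18*r + 9)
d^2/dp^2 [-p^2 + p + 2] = -2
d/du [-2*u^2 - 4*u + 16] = -4*u - 4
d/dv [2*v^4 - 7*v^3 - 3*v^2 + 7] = v*(8*v^2 - 21*v - 6)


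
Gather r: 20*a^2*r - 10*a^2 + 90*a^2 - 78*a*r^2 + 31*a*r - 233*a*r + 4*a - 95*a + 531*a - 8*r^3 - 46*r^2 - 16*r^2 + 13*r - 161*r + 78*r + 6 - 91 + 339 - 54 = 80*a^2 + 440*a - 8*r^3 + r^2*(-78*a - 62) + r*(20*a^2 - 202*a - 70) + 200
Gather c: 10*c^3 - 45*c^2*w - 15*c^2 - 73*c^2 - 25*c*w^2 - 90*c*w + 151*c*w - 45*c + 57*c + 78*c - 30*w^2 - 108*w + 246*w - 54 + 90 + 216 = 10*c^3 + c^2*(-45*w - 88) + c*(-25*w^2 + 61*w + 90) - 30*w^2 + 138*w + 252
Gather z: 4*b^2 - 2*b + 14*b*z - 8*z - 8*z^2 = 4*b^2 - 2*b - 8*z^2 + z*(14*b - 8)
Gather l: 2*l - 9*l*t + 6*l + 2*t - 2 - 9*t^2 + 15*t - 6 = l*(8 - 9*t) - 9*t^2 + 17*t - 8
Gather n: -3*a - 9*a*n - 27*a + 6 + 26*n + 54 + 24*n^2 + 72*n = -30*a + 24*n^2 + n*(98 - 9*a) + 60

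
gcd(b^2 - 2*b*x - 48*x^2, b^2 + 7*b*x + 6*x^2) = b + 6*x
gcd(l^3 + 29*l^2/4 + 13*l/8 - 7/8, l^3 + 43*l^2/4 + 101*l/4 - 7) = l^2 + 27*l/4 - 7/4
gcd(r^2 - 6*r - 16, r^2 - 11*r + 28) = 1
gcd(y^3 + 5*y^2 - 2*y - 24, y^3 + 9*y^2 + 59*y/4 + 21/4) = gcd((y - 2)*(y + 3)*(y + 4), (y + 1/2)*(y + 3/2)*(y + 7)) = 1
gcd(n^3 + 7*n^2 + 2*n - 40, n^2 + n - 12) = n + 4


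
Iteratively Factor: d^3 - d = (d + 1)*(d^2 - d) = (d - 1)*(d + 1)*(d)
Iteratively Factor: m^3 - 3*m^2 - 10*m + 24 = (m + 3)*(m^2 - 6*m + 8) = (m - 2)*(m + 3)*(m - 4)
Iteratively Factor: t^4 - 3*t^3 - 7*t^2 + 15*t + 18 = (t - 3)*(t^3 - 7*t - 6) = (t - 3)^2*(t^2 + 3*t + 2) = (t - 3)^2*(t + 2)*(t + 1)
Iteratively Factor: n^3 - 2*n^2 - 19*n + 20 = (n - 5)*(n^2 + 3*n - 4) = (n - 5)*(n + 4)*(n - 1)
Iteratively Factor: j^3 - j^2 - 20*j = (j + 4)*(j^2 - 5*j) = j*(j + 4)*(j - 5)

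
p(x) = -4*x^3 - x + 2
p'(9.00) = -973.00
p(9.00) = -2923.00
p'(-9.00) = -973.00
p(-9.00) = 2927.00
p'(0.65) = -6.07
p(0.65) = 0.25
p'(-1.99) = -48.52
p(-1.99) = 35.51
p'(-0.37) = -2.64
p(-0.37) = 2.57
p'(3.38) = -138.09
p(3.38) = -155.84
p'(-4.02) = -194.92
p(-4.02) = 265.88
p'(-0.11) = -1.15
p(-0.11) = 2.12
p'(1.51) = -28.36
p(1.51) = -13.28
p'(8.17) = -801.99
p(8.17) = -2187.52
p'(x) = -12*x^2 - 1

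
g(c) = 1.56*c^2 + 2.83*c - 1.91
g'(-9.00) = -25.25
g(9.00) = 149.92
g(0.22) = -1.21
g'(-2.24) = -4.16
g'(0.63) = 4.80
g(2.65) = 16.54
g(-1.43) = -2.77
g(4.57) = 43.60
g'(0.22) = 3.52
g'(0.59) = 4.67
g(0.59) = 0.30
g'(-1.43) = -1.63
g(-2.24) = -0.42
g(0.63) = 0.49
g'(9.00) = 30.91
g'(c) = 3.12*c + 2.83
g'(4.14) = 15.75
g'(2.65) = 11.10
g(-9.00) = 98.98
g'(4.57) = 17.09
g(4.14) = 36.54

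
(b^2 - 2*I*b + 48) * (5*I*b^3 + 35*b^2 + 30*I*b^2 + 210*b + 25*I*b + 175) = 5*I*b^5 + 45*b^4 + 30*I*b^4 + 270*b^3 + 195*I*b^3 + 1905*b^2 + 1020*I*b^2 + 10080*b + 850*I*b + 8400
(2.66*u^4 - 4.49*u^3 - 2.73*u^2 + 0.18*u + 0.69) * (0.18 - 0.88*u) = -2.3408*u^5 + 4.43*u^4 + 1.5942*u^3 - 0.6498*u^2 - 0.5748*u + 0.1242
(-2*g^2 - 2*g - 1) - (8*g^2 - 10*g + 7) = -10*g^2 + 8*g - 8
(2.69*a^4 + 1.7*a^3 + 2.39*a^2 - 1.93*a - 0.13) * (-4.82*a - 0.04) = -12.9658*a^5 - 8.3016*a^4 - 11.5878*a^3 + 9.207*a^2 + 0.7038*a + 0.0052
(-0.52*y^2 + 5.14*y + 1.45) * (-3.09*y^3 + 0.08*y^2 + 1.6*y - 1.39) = 1.6068*y^5 - 15.9242*y^4 - 4.9013*y^3 + 9.0628*y^2 - 4.8246*y - 2.0155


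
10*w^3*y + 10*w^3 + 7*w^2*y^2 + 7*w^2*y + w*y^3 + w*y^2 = (2*w + y)*(5*w + y)*(w*y + w)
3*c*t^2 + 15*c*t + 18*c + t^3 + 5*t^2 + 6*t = (3*c + t)*(t + 2)*(t + 3)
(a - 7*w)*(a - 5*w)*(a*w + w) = a^3*w - 12*a^2*w^2 + a^2*w + 35*a*w^3 - 12*a*w^2 + 35*w^3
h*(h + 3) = h^2 + 3*h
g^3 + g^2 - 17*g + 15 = (g - 3)*(g - 1)*(g + 5)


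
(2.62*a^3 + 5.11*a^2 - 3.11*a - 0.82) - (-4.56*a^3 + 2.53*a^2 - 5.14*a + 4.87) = 7.18*a^3 + 2.58*a^2 + 2.03*a - 5.69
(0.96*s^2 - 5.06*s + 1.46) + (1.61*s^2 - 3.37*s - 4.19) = 2.57*s^2 - 8.43*s - 2.73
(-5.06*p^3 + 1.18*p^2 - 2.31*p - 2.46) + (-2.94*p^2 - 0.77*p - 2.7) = -5.06*p^3 - 1.76*p^2 - 3.08*p - 5.16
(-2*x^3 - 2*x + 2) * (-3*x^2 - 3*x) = 6*x^5 + 6*x^4 + 6*x^3 - 6*x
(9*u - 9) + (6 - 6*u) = 3*u - 3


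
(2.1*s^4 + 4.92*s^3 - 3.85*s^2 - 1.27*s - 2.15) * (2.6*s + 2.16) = 5.46*s^5 + 17.328*s^4 + 0.6172*s^3 - 11.618*s^2 - 8.3332*s - 4.644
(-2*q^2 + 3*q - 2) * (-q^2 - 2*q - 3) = 2*q^4 + q^3 + 2*q^2 - 5*q + 6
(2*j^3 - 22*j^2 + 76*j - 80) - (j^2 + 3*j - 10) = 2*j^3 - 23*j^2 + 73*j - 70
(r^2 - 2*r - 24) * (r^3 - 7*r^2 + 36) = r^5 - 9*r^4 - 10*r^3 + 204*r^2 - 72*r - 864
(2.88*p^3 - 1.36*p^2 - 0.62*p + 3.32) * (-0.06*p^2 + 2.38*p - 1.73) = -0.1728*p^5 + 6.936*p^4 - 8.182*p^3 + 0.678*p^2 + 8.9742*p - 5.7436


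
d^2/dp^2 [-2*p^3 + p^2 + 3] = 2 - 12*p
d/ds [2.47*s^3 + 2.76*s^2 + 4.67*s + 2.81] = 7.41*s^2 + 5.52*s + 4.67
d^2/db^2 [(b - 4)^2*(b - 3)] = 6*b - 22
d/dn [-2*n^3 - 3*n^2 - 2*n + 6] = -6*n^2 - 6*n - 2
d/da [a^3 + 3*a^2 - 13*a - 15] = 3*a^2 + 6*a - 13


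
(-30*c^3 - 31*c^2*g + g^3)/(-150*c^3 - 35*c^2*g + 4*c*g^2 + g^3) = (c + g)/(5*c + g)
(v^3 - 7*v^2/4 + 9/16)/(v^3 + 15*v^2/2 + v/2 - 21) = (v^2 - v/4 - 3/8)/(v^2 + 9*v + 14)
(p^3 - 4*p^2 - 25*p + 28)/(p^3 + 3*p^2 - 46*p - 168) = (p - 1)/(p + 6)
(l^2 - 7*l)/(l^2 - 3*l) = (l - 7)/(l - 3)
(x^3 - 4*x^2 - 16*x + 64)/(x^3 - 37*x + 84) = (x^2 - 16)/(x^2 + 4*x - 21)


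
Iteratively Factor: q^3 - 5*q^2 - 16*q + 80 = (q - 4)*(q^2 - q - 20) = (q - 4)*(q + 4)*(q - 5)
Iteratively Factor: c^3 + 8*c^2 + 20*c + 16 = (c + 4)*(c^2 + 4*c + 4) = (c + 2)*(c + 4)*(c + 2)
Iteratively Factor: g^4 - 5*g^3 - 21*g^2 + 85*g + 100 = (g + 4)*(g^3 - 9*g^2 + 15*g + 25) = (g - 5)*(g + 4)*(g^2 - 4*g - 5) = (g - 5)^2*(g + 4)*(g + 1)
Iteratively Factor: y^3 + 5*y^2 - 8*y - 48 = (y - 3)*(y^2 + 8*y + 16) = (y - 3)*(y + 4)*(y + 4)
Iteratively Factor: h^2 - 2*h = (h - 2)*(h)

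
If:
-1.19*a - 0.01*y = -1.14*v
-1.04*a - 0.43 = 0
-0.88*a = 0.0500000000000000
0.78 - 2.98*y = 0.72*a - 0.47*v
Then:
No Solution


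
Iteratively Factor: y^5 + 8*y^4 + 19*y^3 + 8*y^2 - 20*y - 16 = (y + 2)*(y^4 + 6*y^3 + 7*y^2 - 6*y - 8) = (y + 2)^2*(y^3 + 4*y^2 - y - 4) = (y + 1)*(y + 2)^2*(y^2 + 3*y - 4) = (y - 1)*(y + 1)*(y + 2)^2*(y + 4)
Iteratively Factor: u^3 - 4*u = (u)*(u^2 - 4) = u*(u + 2)*(u - 2)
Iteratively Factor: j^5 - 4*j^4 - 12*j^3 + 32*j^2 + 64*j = (j + 2)*(j^4 - 6*j^3 + 32*j) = (j + 2)^2*(j^3 - 8*j^2 + 16*j) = (j - 4)*(j + 2)^2*(j^2 - 4*j) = (j - 4)^2*(j + 2)^2*(j)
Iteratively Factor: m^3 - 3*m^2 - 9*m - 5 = (m + 1)*(m^2 - 4*m - 5) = (m + 1)^2*(m - 5)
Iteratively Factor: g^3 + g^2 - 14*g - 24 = (g + 3)*(g^2 - 2*g - 8) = (g - 4)*(g + 3)*(g + 2)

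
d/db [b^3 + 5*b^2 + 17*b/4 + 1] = 3*b^2 + 10*b + 17/4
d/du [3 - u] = -1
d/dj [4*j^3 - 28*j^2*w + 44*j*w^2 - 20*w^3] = 12*j^2 - 56*j*w + 44*w^2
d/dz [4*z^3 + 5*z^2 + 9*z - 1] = 12*z^2 + 10*z + 9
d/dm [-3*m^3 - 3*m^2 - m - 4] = -9*m^2 - 6*m - 1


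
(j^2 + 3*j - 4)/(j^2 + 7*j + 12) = (j - 1)/(j + 3)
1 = 1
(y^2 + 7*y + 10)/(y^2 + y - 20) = (y + 2)/(y - 4)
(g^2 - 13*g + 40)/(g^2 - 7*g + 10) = (g - 8)/(g - 2)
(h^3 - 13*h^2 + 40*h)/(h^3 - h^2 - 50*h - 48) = h*(h - 5)/(h^2 + 7*h + 6)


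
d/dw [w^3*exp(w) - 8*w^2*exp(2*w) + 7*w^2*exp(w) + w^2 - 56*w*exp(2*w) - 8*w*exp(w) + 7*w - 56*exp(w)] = w^3*exp(w) - 16*w^2*exp(2*w) + 10*w^2*exp(w) - 128*w*exp(2*w) + 6*w*exp(w) + 2*w - 56*exp(2*w) - 64*exp(w) + 7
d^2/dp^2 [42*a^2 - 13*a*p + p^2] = 2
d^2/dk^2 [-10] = 0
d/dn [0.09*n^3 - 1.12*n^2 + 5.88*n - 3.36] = 0.27*n^2 - 2.24*n + 5.88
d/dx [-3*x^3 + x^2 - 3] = x*(2 - 9*x)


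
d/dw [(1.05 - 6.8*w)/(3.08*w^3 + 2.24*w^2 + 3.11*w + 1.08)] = (41.888*w^3 + 5.53*w^2 - 4.704*w - 10.6095)/(9.4864*w^6 + 13.7984*w^5 + 24.1752*w^4 + 20.5856*w^3 + 14.5105*w^2 + 6.7176*w + 1.1664)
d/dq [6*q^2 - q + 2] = 12*q - 1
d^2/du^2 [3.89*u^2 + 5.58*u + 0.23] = 7.78000000000000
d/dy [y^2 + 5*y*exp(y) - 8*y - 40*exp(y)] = 5*y*exp(y) + 2*y - 35*exp(y) - 8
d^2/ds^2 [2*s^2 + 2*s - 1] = 4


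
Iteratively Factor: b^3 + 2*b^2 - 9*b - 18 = (b + 2)*(b^2 - 9) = (b - 3)*(b + 2)*(b + 3)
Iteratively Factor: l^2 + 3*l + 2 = (l + 1)*(l + 2)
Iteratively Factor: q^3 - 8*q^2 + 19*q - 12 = (q - 1)*(q^2 - 7*q + 12) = (q - 3)*(q - 1)*(q - 4)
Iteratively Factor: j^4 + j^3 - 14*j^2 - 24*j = (j)*(j^3 + j^2 - 14*j - 24) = j*(j + 3)*(j^2 - 2*j - 8) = j*(j + 2)*(j + 3)*(j - 4)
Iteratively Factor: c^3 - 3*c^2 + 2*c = (c - 1)*(c^2 - 2*c) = c*(c - 1)*(c - 2)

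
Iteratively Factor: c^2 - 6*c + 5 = (c - 5)*(c - 1)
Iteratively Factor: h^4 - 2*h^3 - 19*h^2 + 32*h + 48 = (h + 1)*(h^3 - 3*h^2 - 16*h + 48) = (h - 3)*(h + 1)*(h^2 - 16) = (h - 3)*(h + 1)*(h + 4)*(h - 4)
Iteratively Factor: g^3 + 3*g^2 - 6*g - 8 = (g + 4)*(g^2 - g - 2) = (g - 2)*(g + 4)*(g + 1)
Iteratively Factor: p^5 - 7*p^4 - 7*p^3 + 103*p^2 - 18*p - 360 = (p - 4)*(p^4 - 3*p^3 - 19*p^2 + 27*p + 90) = (p - 4)*(p + 2)*(p^3 - 5*p^2 - 9*p + 45) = (p - 4)*(p + 2)*(p + 3)*(p^2 - 8*p + 15) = (p - 4)*(p - 3)*(p + 2)*(p + 3)*(p - 5)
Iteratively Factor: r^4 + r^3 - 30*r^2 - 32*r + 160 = (r - 5)*(r^3 + 6*r^2 - 32) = (r - 5)*(r + 4)*(r^2 + 2*r - 8) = (r - 5)*(r - 2)*(r + 4)*(r + 4)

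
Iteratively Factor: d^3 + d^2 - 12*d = (d)*(d^2 + d - 12) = d*(d - 3)*(d + 4)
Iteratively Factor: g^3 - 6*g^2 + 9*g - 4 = (g - 1)*(g^2 - 5*g + 4) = (g - 4)*(g - 1)*(g - 1)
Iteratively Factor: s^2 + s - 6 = (s - 2)*(s + 3)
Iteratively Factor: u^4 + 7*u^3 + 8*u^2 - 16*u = (u + 4)*(u^3 + 3*u^2 - 4*u) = (u + 4)^2*(u^2 - u) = (u - 1)*(u + 4)^2*(u)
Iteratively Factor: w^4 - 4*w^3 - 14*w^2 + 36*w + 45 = (w - 5)*(w^3 + w^2 - 9*w - 9) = (w - 5)*(w + 3)*(w^2 - 2*w - 3) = (w - 5)*(w - 3)*(w + 3)*(w + 1)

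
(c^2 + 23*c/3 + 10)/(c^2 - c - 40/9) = 3*(c + 6)/(3*c - 8)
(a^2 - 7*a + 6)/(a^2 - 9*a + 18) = (a - 1)/(a - 3)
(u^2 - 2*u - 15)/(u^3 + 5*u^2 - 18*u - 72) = (u - 5)/(u^2 + 2*u - 24)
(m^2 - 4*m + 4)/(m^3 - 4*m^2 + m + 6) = (m - 2)/(m^2 - 2*m - 3)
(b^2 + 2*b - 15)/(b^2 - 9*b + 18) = (b + 5)/(b - 6)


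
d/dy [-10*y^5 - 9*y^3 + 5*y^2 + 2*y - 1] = -50*y^4 - 27*y^2 + 10*y + 2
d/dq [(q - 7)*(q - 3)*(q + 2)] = 3*q^2 - 16*q + 1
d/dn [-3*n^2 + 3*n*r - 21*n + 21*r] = -6*n + 3*r - 21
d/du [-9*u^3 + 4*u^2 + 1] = u*(8 - 27*u)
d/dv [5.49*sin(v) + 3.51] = 5.49*cos(v)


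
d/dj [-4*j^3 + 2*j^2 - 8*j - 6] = -12*j^2 + 4*j - 8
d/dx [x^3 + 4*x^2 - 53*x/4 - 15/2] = 3*x^2 + 8*x - 53/4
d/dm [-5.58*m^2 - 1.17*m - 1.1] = -11.16*m - 1.17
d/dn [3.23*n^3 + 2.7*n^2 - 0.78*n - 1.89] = 9.69*n^2 + 5.4*n - 0.78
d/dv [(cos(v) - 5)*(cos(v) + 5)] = -sin(2*v)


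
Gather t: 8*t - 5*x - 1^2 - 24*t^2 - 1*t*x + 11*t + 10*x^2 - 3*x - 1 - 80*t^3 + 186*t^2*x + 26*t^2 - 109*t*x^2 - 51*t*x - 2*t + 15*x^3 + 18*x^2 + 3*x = -80*t^3 + t^2*(186*x + 2) + t*(-109*x^2 - 52*x + 17) + 15*x^3 + 28*x^2 - 5*x - 2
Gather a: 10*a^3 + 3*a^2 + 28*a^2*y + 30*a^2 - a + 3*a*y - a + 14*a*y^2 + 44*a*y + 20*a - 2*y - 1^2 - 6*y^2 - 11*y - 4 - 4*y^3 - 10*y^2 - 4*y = 10*a^3 + a^2*(28*y + 33) + a*(14*y^2 + 47*y + 18) - 4*y^3 - 16*y^2 - 17*y - 5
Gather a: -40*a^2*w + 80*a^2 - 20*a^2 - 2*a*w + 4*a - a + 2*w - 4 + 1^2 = a^2*(60 - 40*w) + a*(3 - 2*w) + 2*w - 3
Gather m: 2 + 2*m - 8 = 2*m - 6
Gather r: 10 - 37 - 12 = -39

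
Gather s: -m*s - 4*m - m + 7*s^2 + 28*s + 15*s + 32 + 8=-5*m + 7*s^2 + s*(43 - m) + 40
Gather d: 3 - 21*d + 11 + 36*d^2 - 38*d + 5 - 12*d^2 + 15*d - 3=24*d^2 - 44*d + 16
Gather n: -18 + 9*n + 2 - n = 8*n - 16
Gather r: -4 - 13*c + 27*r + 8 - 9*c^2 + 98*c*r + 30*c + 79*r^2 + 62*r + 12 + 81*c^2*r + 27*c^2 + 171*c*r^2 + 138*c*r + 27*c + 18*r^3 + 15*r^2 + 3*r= 18*c^2 + 44*c + 18*r^3 + r^2*(171*c + 94) + r*(81*c^2 + 236*c + 92) + 16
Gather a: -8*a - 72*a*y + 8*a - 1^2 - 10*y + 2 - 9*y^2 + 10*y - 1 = -72*a*y - 9*y^2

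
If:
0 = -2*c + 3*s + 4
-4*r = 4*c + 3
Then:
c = 3*s/2 + 2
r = -3*s/2 - 11/4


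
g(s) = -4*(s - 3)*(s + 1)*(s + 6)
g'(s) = -4*(s - 3)*(s + 1) - 4*(s - 3)*(s + 6) - 4*(s + 1)*(s + 6) = -12*s^2 - 32*s + 60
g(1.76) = 106.23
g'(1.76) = -33.49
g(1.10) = 113.32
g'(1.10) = 10.28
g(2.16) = 86.64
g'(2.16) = -65.11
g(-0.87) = 10.32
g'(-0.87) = 78.76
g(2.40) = 68.54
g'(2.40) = -85.92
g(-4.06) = -167.64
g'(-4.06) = -7.88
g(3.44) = -73.77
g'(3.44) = -192.08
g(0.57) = 100.26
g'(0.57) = 37.86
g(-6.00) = 0.00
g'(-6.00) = -180.00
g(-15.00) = 9072.00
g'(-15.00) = -2160.00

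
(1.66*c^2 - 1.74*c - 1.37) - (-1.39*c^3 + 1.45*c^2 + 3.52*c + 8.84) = 1.39*c^3 + 0.21*c^2 - 5.26*c - 10.21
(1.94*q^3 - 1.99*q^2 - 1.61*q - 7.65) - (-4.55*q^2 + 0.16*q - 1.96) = 1.94*q^3 + 2.56*q^2 - 1.77*q - 5.69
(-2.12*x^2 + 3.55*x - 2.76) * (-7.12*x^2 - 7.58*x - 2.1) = 15.0944*x^4 - 9.2064*x^3 - 2.8058*x^2 + 13.4658*x + 5.796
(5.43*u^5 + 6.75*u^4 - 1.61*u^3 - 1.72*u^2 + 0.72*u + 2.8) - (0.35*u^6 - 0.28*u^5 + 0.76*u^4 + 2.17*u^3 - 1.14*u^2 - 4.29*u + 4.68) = -0.35*u^6 + 5.71*u^5 + 5.99*u^4 - 3.78*u^3 - 0.58*u^2 + 5.01*u - 1.88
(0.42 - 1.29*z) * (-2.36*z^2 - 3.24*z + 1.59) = 3.0444*z^3 + 3.1884*z^2 - 3.4119*z + 0.6678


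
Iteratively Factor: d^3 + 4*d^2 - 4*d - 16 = (d - 2)*(d^2 + 6*d + 8) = (d - 2)*(d + 4)*(d + 2)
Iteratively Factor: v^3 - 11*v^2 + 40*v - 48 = (v - 4)*(v^2 - 7*v + 12) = (v - 4)^2*(v - 3)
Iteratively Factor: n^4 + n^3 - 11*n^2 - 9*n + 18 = (n + 2)*(n^3 - n^2 - 9*n + 9) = (n - 1)*(n + 2)*(n^2 - 9) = (n - 3)*(n - 1)*(n + 2)*(n + 3)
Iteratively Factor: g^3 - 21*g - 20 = (g - 5)*(g^2 + 5*g + 4) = (g - 5)*(g + 1)*(g + 4)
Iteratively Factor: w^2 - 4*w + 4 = (w - 2)*(w - 2)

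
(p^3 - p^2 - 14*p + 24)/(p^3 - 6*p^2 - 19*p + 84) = (p - 2)/(p - 7)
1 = 1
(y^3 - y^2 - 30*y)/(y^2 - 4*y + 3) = y*(y^2 - y - 30)/(y^2 - 4*y + 3)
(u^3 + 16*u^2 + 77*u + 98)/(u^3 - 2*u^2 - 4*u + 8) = (u^2 + 14*u + 49)/(u^2 - 4*u + 4)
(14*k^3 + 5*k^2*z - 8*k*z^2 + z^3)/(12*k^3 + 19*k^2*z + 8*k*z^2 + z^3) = (14*k^2 - 9*k*z + z^2)/(12*k^2 + 7*k*z + z^2)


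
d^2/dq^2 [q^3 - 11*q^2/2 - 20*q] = 6*q - 11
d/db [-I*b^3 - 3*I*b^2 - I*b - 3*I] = I*(-3*b^2 - 6*b - 1)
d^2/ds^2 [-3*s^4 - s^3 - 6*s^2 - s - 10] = -36*s^2 - 6*s - 12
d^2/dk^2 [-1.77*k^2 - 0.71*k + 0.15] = -3.54000000000000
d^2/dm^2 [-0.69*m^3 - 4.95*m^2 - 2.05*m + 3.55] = -4.14*m - 9.9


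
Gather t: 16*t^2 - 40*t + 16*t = 16*t^2 - 24*t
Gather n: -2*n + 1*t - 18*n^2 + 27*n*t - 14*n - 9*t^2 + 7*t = -18*n^2 + n*(27*t - 16) - 9*t^2 + 8*t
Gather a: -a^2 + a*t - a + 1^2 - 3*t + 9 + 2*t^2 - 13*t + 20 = -a^2 + a*(t - 1) + 2*t^2 - 16*t + 30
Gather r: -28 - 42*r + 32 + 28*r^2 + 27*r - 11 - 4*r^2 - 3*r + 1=24*r^2 - 18*r - 6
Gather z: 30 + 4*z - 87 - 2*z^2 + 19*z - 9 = -2*z^2 + 23*z - 66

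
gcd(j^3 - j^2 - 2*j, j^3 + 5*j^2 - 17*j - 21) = j + 1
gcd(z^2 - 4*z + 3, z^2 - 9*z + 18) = z - 3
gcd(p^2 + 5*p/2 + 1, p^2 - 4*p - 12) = p + 2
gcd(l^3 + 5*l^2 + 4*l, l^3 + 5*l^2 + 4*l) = l^3 + 5*l^2 + 4*l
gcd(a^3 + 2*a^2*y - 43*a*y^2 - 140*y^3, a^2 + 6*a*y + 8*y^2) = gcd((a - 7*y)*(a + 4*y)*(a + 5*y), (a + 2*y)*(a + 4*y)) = a + 4*y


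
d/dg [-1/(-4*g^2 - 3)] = -8*g/(4*g^2 + 3)^2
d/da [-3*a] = -3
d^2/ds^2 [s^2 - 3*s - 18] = 2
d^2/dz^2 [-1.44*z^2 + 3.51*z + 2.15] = -2.88000000000000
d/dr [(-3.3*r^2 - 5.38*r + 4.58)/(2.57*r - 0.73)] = (-8.481*r^2 + 4.818*r - 7.8432)/(6.6049*r^2 - 3.7522*r + 0.5329)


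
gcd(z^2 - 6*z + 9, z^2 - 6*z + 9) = z^2 - 6*z + 9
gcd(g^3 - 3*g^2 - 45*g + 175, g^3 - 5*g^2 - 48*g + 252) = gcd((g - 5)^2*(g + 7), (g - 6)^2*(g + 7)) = g + 7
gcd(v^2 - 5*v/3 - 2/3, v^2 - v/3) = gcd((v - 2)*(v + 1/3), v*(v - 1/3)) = 1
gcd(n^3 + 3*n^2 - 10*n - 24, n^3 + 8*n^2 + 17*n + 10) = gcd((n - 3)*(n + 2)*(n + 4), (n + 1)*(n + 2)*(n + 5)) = n + 2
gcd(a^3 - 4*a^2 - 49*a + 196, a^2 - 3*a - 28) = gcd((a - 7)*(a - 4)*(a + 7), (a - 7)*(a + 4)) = a - 7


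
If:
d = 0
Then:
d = 0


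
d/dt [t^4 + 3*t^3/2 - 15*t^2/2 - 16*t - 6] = 4*t^3 + 9*t^2/2 - 15*t - 16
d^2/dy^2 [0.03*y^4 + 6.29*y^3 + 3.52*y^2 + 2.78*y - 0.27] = 0.36*y^2 + 37.74*y + 7.04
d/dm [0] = 0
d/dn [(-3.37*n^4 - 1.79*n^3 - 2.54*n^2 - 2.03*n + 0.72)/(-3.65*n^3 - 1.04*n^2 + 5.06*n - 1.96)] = (12.3005*n^6 + 7.0096*n^5 - 58.566*n^4 - 6.51299999999999*n^3 + 3.4456*n^2 + 11.4544*n + 0.3356)/(13.3225*n^6 + 7.592*n^5 - 35.8564*n^4 + 3.7832*n^3 + 29.6804*n^2 - 19.8352*n + 3.8416)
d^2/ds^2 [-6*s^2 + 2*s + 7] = -12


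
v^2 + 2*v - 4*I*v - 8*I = (v + 2)*(v - 4*I)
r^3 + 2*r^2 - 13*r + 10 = (r - 2)*(r - 1)*(r + 5)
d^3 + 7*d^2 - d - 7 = (d - 1)*(d + 1)*(d + 7)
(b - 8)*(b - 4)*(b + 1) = b^3 - 11*b^2 + 20*b + 32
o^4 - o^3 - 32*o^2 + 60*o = o*(o - 5)*(o - 2)*(o + 6)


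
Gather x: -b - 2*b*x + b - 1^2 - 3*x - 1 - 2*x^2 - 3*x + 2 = -2*x^2 + x*(-2*b - 6)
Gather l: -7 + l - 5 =l - 12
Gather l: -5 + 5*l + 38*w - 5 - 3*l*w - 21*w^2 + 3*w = l*(5 - 3*w) - 21*w^2 + 41*w - 10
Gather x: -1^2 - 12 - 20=-33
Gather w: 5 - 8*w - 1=4 - 8*w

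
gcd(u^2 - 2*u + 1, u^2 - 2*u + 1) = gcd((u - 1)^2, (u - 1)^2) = u^2 - 2*u + 1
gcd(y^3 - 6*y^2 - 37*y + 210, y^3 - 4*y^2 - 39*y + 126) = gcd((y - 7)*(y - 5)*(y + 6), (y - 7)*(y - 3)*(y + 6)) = y^2 - y - 42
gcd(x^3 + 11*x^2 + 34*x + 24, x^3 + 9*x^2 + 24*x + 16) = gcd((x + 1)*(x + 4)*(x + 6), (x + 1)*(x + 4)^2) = x^2 + 5*x + 4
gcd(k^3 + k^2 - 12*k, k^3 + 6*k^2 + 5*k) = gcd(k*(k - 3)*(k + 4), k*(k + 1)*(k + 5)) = k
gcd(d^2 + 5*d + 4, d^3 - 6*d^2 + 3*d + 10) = d + 1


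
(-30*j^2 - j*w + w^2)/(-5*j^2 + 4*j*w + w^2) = (-6*j + w)/(-j + w)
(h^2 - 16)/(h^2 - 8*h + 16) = (h + 4)/(h - 4)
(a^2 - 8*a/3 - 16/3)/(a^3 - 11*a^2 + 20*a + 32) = (a + 4/3)/(a^2 - 7*a - 8)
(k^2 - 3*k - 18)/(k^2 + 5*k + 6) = (k - 6)/(k + 2)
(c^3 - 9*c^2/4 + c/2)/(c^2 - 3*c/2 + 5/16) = 4*c*(c - 2)/(4*c - 5)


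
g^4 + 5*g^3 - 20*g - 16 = (g - 2)*(g + 1)*(g + 2)*(g + 4)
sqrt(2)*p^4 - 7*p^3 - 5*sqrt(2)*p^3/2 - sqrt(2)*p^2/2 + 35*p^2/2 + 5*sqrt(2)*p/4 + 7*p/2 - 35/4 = (p - 5/2)*(p - 7*sqrt(2)/2)*(p - sqrt(2)/2)*(sqrt(2)*p + 1)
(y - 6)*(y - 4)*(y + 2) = y^3 - 8*y^2 + 4*y + 48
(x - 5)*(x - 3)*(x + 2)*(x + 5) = x^4 - x^3 - 31*x^2 + 25*x + 150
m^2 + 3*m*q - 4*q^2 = (m - q)*(m + 4*q)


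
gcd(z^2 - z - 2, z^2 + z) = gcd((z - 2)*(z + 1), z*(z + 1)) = z + 1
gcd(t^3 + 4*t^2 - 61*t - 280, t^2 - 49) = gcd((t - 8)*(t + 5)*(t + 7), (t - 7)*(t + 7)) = t + 7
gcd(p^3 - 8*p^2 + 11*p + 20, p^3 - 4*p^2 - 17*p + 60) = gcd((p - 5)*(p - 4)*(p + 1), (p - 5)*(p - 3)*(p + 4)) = p - 5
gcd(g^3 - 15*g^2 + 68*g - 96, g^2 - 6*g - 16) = g - 8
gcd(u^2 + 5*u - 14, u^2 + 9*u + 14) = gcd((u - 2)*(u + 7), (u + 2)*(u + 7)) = u + 7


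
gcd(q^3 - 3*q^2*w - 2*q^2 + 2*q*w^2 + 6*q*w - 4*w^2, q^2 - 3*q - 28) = 1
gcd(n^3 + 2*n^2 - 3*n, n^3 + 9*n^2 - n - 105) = 1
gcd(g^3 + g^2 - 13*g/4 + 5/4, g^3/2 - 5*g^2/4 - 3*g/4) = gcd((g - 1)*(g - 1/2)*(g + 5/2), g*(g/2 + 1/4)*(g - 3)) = 1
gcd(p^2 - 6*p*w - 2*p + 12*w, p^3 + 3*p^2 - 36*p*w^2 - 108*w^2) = p - 6*w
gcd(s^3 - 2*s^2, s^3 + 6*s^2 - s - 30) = s - 2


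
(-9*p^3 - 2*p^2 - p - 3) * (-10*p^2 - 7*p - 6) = 90*p^5 + 83*p^4 + 78*p^3 + 49*p^2 + 27*p + 18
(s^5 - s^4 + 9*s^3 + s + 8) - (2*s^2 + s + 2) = s^5 - s^4 + 9*s^3 - 2*s^2 + 6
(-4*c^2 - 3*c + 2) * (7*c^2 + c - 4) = -28*c^4 - 25*c^3 + 27*c^2 + 14*c - 8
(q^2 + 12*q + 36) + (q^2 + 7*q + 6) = 2*q^2 + 19*q + 42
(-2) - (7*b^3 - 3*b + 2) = -7*b^3 + 3*b - 4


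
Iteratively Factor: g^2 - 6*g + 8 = (g - 4)*(g - 2)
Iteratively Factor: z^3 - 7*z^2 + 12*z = (z - 4)*(z^2 - 3*z) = (z - 4)*(z - 3)*(z)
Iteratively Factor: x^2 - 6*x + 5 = (x - 1)*(x - 5)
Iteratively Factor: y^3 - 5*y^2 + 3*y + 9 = (y - 3)*(y^2 - 2*y - 3) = (y - 3)^2*(y + 1)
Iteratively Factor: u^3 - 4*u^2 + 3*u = (u - 3)*(u^2 - u) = (u - 3)*(u - 1)*(u)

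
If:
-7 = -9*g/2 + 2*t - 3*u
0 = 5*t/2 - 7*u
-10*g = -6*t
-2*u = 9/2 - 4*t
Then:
No Solution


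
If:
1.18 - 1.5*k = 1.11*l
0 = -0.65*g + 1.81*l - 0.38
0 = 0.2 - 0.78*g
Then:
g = 0.26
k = 0.56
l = 0.30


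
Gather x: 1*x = x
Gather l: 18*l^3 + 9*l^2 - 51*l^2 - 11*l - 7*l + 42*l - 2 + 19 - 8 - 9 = 18*l^3 - 42*l^2 + 24*l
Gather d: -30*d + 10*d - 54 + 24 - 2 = -20*d - 32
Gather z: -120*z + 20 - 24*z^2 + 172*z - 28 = -24*z^2 + 52*z - 8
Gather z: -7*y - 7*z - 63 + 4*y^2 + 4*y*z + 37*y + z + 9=4*y^2 + 30*y + z*(4*y - 6) - 54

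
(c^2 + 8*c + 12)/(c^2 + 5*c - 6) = (c + 2)/(c - 1)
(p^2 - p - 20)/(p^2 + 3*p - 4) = (p - 5)/(p - 1)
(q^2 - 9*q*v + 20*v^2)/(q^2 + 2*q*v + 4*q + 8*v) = (q^2 - 9*q*v + 20*v^2)/(q^2 + 2*q*v + 4*q + 8*v)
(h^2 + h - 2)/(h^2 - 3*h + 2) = (h + 2)/(h - 2)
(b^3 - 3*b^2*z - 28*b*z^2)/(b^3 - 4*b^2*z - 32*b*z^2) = (-b + 7*z)/(-b + 8*z)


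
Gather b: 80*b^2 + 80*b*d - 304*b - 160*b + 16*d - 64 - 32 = 80*b^2 + b*(80*d - 464) + 16*d - 96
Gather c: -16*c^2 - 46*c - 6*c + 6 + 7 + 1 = -16*c^2 - 52*c + 14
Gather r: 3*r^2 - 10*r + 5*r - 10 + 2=3*r^2 - 5*r - 8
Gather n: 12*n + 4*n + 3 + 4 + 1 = 16*n + 8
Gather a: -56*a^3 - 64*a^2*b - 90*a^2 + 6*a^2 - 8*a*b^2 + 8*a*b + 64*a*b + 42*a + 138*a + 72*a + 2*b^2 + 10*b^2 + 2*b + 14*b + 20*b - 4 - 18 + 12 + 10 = -56*a^3 + a^2*(-64*b - 84) + a*(-8*b^2 + 72*b + 252) + 12*b^2 + 36*b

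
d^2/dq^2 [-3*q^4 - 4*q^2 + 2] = -36*q^2 - 8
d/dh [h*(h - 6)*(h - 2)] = 3*h^2 - 16*h + 12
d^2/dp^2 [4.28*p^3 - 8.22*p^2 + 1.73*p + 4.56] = 25.68*p - 16.44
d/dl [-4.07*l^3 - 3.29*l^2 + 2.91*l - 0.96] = -12.21*l^2 - 6.58*l + 2.91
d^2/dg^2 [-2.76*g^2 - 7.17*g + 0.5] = -5.52000000000000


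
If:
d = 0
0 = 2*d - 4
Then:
No Solution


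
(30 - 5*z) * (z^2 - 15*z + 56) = -5*z^3 + 105*z^2 - 730*z + 1680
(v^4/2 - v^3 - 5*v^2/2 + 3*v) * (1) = v^4/2 - v^3 - 5*v^2/2 + 3*v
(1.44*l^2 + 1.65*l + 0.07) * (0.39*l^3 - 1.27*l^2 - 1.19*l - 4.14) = 0.5616*l^5 - 1.1853*l^4 - 3.7818*l^3 - 8.014*l^2 - 6.9143*l - 0.2898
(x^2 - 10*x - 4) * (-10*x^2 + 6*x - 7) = -10*x^4 + 106*x^3 - 27*x^2 + 46*x + 28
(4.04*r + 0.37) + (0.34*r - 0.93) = 4.38*r - 0.56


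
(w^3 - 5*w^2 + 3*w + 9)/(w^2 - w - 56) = (-w^3 + 5*w^2 - 3*w - 9)/(-w^2 + w + 56)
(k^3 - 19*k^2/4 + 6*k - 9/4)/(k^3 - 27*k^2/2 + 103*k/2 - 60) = (4*k^2 - 7*k + 3)/(2*(2*k^2 - 21*k + 40))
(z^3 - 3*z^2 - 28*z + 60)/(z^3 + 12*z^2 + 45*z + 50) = (z^2 - 8*z + 12)/(z^2 + 7*z + 10)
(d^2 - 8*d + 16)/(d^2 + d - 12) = (d^2 - 8*d + 16)/(d^2 + d - 12)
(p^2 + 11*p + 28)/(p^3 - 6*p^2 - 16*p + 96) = (p + 7)/(p^2 - 10*p + 24)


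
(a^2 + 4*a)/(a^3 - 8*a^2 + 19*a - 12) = a*(a + 4)/(a^3 - 8*a^2 + 19*a - 12)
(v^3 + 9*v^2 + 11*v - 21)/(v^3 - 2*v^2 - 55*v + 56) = (v + 3)/(v - 8)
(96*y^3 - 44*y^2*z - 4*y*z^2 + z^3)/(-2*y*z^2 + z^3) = -48*y^2/z^2 - 2*y/z + 1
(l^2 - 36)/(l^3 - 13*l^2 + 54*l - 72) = (l + 6)/(l^2 - 7*l + 12)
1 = 1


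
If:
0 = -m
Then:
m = 0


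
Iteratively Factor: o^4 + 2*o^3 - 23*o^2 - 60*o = (o + 3)*(o^3 - o^2 - 20*o) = (o - 5)*(o + 3)*(o^2 + 4*o) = (o - 5)*(o + 3)*(o + 4)*(o)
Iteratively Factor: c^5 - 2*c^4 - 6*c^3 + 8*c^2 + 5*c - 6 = (c + 2)*(c^4 - 4*c^3 + 2*c^2 + 4*c - 3) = (c + 1)*(c + 2)*(c^3 - 5*c^2 + 7*c - 3) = (c - 3)*(c + 1)*(c + 2)*(c^2 - 2*c + 1) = (c - 3)*(c - 1)*(c + 1)*(c + 2)*(c - 1)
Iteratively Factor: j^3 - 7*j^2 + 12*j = (j - 4)*(j^2 - 3*j) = (j - 4)*(j - 3)*(j)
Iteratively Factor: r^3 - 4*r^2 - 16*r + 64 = (r + 4)*(r^2 - 8*r + 16) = (r - 4)*(r + 4)*(r - 4)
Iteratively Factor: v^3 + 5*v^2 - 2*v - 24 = (v + 4)*(v^2 + v - 6) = (v - 2)*(v + 4)*(v + 3)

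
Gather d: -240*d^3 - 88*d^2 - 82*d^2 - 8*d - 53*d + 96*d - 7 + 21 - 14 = -240*d^3 - 170*d^2 + 35*d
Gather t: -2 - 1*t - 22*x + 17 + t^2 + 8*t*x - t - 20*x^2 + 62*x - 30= t^2 + t*(8*x - 2) - 20*x^2 + 40*x - 15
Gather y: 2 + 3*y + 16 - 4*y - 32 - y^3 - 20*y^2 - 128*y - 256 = -y^3 - 20*y^2 - 129*y - 270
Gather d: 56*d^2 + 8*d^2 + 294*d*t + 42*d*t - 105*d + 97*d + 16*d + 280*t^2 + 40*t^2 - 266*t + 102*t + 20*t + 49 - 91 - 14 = 64*d^2 + d*(336*t + 8) + 320*t^2 - 144*t - 56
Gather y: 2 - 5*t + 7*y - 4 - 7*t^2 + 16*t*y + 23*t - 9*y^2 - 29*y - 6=-7*t^2 + 18*t - 9*y^2 + y*(16*t - 22) - 8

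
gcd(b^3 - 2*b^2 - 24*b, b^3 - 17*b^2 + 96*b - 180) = b - 6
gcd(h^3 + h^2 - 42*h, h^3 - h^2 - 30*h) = h^2 - 6*h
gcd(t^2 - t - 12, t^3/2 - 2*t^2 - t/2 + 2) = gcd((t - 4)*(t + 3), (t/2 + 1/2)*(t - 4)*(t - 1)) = t - 4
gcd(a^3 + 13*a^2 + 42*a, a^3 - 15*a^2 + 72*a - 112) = 1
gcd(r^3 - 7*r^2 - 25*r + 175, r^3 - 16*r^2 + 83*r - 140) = r^2 - 12*r + 35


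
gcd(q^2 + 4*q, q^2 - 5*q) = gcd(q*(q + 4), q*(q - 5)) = q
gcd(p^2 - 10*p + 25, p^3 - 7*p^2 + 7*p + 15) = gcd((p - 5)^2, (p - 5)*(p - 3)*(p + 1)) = p - 5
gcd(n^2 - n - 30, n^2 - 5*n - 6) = n - 6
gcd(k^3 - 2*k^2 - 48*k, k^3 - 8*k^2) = k^2 - 8*k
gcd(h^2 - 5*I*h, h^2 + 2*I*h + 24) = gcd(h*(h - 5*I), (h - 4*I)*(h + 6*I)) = 1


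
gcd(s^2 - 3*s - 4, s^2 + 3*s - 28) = s - 4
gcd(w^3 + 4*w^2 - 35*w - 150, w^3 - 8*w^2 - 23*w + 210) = w^2 - w - 30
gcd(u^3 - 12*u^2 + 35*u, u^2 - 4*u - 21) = u - 7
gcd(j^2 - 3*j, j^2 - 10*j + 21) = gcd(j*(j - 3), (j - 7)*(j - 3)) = j - 3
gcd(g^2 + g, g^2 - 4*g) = g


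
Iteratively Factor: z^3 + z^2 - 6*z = (z)*(z^2 + z - 6) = z*(z + 3)*(z - 2)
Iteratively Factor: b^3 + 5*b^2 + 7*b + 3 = (b + 1)*(b^2 + 4*b + 3) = (b + 1)*(b + 3)*(b + 1)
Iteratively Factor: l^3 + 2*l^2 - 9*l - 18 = (l + 3)*(l^2 - l - 6) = (l + 2)*(l + 3)*(l - 3)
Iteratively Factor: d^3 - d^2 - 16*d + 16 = (d - 4)*(d^2 + 3*d - 4) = (d - 4)*(d - 1)*(d + 4)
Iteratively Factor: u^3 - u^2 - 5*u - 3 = (u + 1)*(u^2 - 2*u - 3) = (u - 3)*(u + 1)*(u + 1)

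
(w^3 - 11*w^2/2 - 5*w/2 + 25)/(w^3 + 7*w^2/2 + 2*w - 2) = (2*w^2 - 15*w + 25)/(2*w^2 + 3*w - 2)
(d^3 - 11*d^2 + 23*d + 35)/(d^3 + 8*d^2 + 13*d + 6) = (d^2 - 12*d + 35)/(d^2 + 7*d + 6)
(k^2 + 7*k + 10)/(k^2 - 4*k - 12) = (k + 5)/(k - 6)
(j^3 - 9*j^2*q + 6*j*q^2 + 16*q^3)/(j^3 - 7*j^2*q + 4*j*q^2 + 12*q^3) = (-j + 8*q)/(-j + 6*q)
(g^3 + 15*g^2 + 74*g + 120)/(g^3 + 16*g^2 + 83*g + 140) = (g + 6)/(g + 7)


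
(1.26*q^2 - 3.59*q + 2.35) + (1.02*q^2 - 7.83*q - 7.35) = 2.28*q^2 - 11.42*q - 5.0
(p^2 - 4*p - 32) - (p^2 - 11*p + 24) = 7*p - 56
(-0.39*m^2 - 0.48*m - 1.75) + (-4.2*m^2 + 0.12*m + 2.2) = -4.59*m^2 - 0.36*m + 0.45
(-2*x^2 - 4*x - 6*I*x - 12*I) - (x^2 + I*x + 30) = -3*x^2 - 4*x - 7*I*x - 30 - 12*I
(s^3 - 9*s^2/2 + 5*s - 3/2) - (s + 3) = s^3 - 9*s^2/2 + 4*s - 9/2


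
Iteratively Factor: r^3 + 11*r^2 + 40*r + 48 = (r + 4)*(r^2 + 7*r + 12) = (r + 4)^2*(r + 3)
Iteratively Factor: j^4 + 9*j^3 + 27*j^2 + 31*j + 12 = (j + 1)*(j^3 + 8*j^2 + 19*j + 12) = (j + 1)*(j + 3)*(j^2 + 5*j + 4) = (j + 1)^2*(j + 3)*(j + 4)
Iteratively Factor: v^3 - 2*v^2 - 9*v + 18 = (v - 3)*(v^2 + v - 6) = (v - 3)*(v - 2)*(v + 3)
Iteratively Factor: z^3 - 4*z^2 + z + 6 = (z + 1)*(z^2 - 5*z + 6) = (z - 2)*(z + 1)*(z - 3)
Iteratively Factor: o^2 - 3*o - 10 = (o + 2)*(o - 5)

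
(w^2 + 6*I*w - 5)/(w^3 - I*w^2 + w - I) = (w + 5*I)/(w^2 - 2*I*w - 1)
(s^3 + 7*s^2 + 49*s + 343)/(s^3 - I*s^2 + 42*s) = (s^2 + 7*s*(1 + I) + 49*I)/(s*(s + 6*I))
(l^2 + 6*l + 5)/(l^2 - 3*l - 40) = (l + 1)/(l - 8)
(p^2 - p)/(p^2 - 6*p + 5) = p/(p - 5)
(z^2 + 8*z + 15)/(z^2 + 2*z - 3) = (z + 5)/(z - 1)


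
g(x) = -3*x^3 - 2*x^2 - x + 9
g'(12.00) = -1345.00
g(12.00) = -5475.00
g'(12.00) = -1345.00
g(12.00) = -5475.00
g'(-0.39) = -0.81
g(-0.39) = 9.26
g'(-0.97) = -5.59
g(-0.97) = 10.83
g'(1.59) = -30.11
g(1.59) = -9.71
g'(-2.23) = -36.84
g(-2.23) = 34.55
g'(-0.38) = -0.78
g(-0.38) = 9.26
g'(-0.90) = -4.69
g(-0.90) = 10.47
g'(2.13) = -50.35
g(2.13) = -31.19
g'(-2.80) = -60.36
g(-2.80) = 61.98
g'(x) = -9*x^2 - 4*x - 1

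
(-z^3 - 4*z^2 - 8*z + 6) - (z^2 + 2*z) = -z^3 - 5*z^2 - 10*z + 6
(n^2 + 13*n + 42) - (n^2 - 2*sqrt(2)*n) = 2*sqrt(2)*n + 13*n + 42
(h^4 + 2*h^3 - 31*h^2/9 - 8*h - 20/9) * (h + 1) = h^5 + 3*h^4 - 13*h^3/9 - 103*h^2/9 - 92*h/9 - 20/9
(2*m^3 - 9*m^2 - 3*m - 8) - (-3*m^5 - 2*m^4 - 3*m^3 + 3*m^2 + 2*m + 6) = 3*m^5 + 2*m^4 + 5*m^3 - 12*m^2 - 5*m - 14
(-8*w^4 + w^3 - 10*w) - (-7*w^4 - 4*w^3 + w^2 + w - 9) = -w^4 + 5*w^3 - w^2 - 11*w + 9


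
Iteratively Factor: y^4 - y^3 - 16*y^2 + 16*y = (y)*(y^3 - y^2 - 16*y + 16) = y*(y - 4)*(y^2 + 3*y - 4) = y*(y - 4)*(y - 1)*(y + 4)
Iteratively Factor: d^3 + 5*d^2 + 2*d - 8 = (d - 1)*(d^2 + 6*d + 8) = (d - 1)*(d + 2)*(d + 4)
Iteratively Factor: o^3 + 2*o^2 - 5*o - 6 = (o - 2)*(o^2 + 4*o + 3) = (o - 2)*(o + 1)*(o + 3)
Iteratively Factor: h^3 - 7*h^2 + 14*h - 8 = (h - 2)*(h^2 - 5*h + 4) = (h - 4)*(h - 2)*(h - 1)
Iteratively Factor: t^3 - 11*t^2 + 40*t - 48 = (t - 4)*(t^2 - 7*t + 12) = (t - 4)^2*(t - 3)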